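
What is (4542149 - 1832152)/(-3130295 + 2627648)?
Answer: -20687/3837 ≈ -5.3914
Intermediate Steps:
(4542149 - 1832152)/(-3130295 + 2627648) = 2709997/(-502647) = 2709997*(-1/502647) = -20687/3837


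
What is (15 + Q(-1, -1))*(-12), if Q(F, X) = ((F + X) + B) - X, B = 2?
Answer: -192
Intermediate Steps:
Q(F, X) = 2 + F (Q(F, X) = ((F + X) + 2) - X = (2 + F + X) - X = 2 + F)
(15 + Q(-1, -1))*(-12) = (15 + (2 - 1))*(-12) = (15 + 1)*(-12) = 16*(-12) = -192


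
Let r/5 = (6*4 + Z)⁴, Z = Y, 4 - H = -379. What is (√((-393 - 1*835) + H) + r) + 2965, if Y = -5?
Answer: 654570 + 13*I*√5 ≈ 6.5457e+5 + 29.069*I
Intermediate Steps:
H = 383 (H = 4 - 1*(-379) = 4 + 379 = 383)
Z = -5
r = 651605 (r = 5*(6*4 - 5)⁴ = 5*(24 - 5)⁴ = 5*19⁴ = 5*130321 = 651605)
(√((-393 - 1*835) + H) + r) + 2965 = (√((-393 - 1*835) + 383) + 651605) + 2965 = (√((-393 - 835) + 383) + 651605) + 2965 = (√(-1228 + 383) + 651605) + 2965 = (√(-845) + 651605) + 2965 = (13*I*√5 + 651605) + 2965 = (651605 + 13*I*√5) + 2965 = 654570 + 13*I*√5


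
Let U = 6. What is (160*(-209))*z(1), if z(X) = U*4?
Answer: -802560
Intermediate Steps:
z(X) = 24 (z(X) = 6*4 = 24)
(160*(-209))*z(1) = (160*(-209))*24 = -33440*24 = -802560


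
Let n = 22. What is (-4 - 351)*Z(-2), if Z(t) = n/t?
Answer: 3905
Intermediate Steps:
Z(t) = 22/t
(-4 - 351)*Z(-2) = (-4 - 351)*(22/(-2)) = -7810*(-1)/2 = -355*(-11) = 3905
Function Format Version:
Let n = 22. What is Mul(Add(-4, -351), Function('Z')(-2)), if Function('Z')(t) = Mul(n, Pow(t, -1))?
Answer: 3905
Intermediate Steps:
Function('Z')(t) = Mul(22, Pow(t, -1))
Mul(Add(-4, -351), Function('Z')(-2)) = Mul(Add(-4, -351), Mul(22, Pow(-2, -1))) = Mul(-355, Mul(22, Rational(-1, 2))) = Mul(-355, -11) = 3905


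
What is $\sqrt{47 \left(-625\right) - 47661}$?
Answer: $2 i \sqrt{19259} \approx 277.55 i$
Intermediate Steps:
$\sqrt{47 \left(-625\right) - 47661} = \sqrt{-29375 - 47661} = \sqrt{-77036} = 2 i \sqrt{19259}$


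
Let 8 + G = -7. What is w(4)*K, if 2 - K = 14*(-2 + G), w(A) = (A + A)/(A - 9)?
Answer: -384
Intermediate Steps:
G = -15 (G = -8 - 7 = -15)
w(A) = 2*A/(-9 + A) (w(A) = (2*A)/(-9 + A) = 2*A/(-9 + A))
K = 240 (K = 2 - 14*(-2 - 15) = 2 - 14*(-17) = 2 - 1*(-238) = 2 + 238 = 240)
w(4)*K = (2*4/(-9 + 4))*240 = (2*4/(-5))*240 = (2*4*(-1/5))*240 = -8/5*240 = -384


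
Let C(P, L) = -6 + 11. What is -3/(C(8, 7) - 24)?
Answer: 3/19 ≈ 0.15789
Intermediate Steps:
C(P, L) = 5
-3/(C(8, 7) - 24) = -3/(5 - 24) = -3/(-19) = -3*(-1/19) = 3/19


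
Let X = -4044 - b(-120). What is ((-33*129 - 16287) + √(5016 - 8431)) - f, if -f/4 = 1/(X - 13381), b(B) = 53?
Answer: -179534018/8739 + I*√3415 ≈ -20544.0 + 58.438*I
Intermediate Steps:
X = -4097 (X = -4044 - 1*53 = -4044 - 53 = -4097)
f = 2/8739 (f = -4/(-4097 - 13381) = -4/(-17478) = -4*(-1/17478) = 2/8739 ≈ 0.00022886)
((-33*129 - 16287) + √(5016 - 8431)) - f = ((-33*129 - 16287) + √(5016 - 8431)) - 1*2/8739 = ((-4257 - 16287) + √(-3415)) - 2/8739 = (-20544 + I*√3415) - 2/8739 = -179534018/8739 + I*√3415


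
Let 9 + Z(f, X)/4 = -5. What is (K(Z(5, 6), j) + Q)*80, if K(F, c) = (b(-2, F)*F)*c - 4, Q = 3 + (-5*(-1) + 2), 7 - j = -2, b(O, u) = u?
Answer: 2258400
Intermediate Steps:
Z(f, X) = -56 (Z(f, X) = -36 + 4*(-5) = -36 - 20 = -56)
j = 9 (j = 7 - 1*(-2) = 7 + 2 = 9)
Q = 10 (Q = 3 + (5 + 2) = 3 + 7 = 10)
K(F, c) = -4 + c*F² (K(F, c) = (F*F)*c - 4 = F²*c - 4 = c*F² - 4 = -4 + c*F²)
(K(Z(5, 6), j) + Q)*80 = ((-4 + 9*(-56)²) + 10)*80 = ((-4 + 9*3136) + 10)*80 = ((-4 + 28224) + 10)*80 = (28220 + 10)*80 = 28230*80 = 2258400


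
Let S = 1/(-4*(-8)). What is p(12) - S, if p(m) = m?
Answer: 383/32 ≈ 11.969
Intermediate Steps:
S = 1/32 ≈ 0.031250
p(12) - S = 12 - 1*1/32 = 12 - 1/32 = 383/32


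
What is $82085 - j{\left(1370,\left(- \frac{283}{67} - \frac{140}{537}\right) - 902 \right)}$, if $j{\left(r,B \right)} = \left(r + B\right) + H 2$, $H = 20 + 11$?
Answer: $\frac{2934428696}{35979} \approx 81560.0$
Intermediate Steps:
$H = 31$
$j{\left(r,B \right)} = 62 + B + r$ ($j{\left(r,B \right)} = \left(r + B\right) + 31 \cdot 2 = \left(B + r\right) + 62 = 62 + B + r$)
$82085 - j{\left(1370,\left(- \frac{283}{67} - \frac{140}{537}\right) - 902 \right)} = 82085 - \left(62 - \frac{32614409}{35979} + 1370\right) = 82085 - \frac{18907519}{35979} = \frac{2934428696}{35979}$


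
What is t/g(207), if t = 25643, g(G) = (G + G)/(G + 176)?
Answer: 9821269/414 ≈ 23723.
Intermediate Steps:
g(G) = 2*G/(176 + G) (g(G) = (2*G)/(176 + G) = 2*G/(176 + G))
t/g(207) = 25643/((2*207/(176 + 207))) = 25643/((2*207/383)) = 25643/((2*207*(1/383))) = 25643/(414/383) = 25643*(383/414) = 9821269/414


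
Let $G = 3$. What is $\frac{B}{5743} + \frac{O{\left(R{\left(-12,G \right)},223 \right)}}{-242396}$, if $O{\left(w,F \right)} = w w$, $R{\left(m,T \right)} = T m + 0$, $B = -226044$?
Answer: $- \frac{13699901088}{348020057} \approx -39.365$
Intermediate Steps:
$R{\left(m,T \right)} = T m$
$O{\left(w,F \right)} = w^{2}$
$\frac{B}{5743} + \frac{O{\left(R{\left(-12,G \right)},223 \right)}}{-242396} = - \frac{226044}{5743} + \frac{\left(3 \left(-12\right)\right)^{2}}{-242396} = \left(-226044\right) \frac{1}{5743} + \left(-36\right)^{2} \left(- \frac{1}{242396}\right) = - \frac{226044}{5743} + 1296 \left(- \frac{1}{242396}\right) = - \frac{226044}{5743} - \frac{324}{60599} = - \frac{13699901088}{348020057}$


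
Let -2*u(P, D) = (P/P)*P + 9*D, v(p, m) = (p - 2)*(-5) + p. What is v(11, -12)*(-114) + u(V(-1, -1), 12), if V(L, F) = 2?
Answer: 3821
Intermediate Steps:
v(p, m) = 10 - 4*p (v(p, m) = (-2 + p)*(-5) + p = (10 - 5*p) + p = 10 - 4*p)
u(P, D) = -9*D/2 - P/2 (u(P, D) = -((P/P)*P + 9*D)/2 = -(1*P + 9*D)/2 = -(P + 9*D)/2 = -9*D/2 - P/2)
v(11, -12)*(-114) + u(V(-1, -1), 12) = (10 - 4*11)*(-114) + (-9/2*12 - ½*2) = (10 - 44)*(-114) + (-54 - 1) = -34*(-114) - 55 = 3876 - 55 = 3821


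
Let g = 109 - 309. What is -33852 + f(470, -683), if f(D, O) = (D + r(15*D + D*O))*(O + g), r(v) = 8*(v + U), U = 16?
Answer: 2217251554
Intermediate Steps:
r(v) = 128 + 8*v (r(v) = 8*(v + 16) = 8*(16 + v) = 128 + 8*v)
g = -200
f(D, O) = (-200 + O)*(128 + 121*D + 8*D*O) (f(D, O) = (D + (128 + 8*(15*D + D*O)))*(O - 200) = (D + (128 + (120*D + 8*D*O)))*(-200 + O) = (D + (128 + 120*D + 8*D*O))*(-200 + O) = (128 + 121*D + 8*D*O)*(-200 + O) = (-200 + O)*(128 + 121*D + 8*D*O))
-33852 + f(470, -683) = -33852 + (-25600 - 24200*470 + 128*(-683) - 1479*470*(-683) + 8*470*(-683)**2) = -33852 + (-25600 - 11374000 - 87424 + 474773790 + 8*470*466489) = -33852 + (-25600 - 11374000 - 87424 + 474773790 + 1753998640) = -33852 + 2217285406 = 2217251554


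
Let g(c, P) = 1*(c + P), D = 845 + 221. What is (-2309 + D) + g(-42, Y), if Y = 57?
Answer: -1228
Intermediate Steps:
D = 1066
g(c, P) = P + c (g(c, P) = 1*(P + c) = P + c)
(-2309 + D) + g(-42, Y) = (-2309 + 1066) + (57 - 42) = -1243 + 15 = -1228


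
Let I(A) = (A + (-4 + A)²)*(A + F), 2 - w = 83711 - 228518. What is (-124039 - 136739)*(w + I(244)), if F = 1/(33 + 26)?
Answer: -219398737655622/59 ≈ -3.7186e+12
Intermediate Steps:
w = 144809 (w = 2 - (83711 - 228518) = 2 - 1*(-144807) = 2 + 144807 = 144809)
F = 1/59 ≈ 0.016949
I(A) = (1/59 + A)*(A + (-4 + A)²) (I(A) = (A + (-4 + A)²)*(A + 1/59) = (A + (-4 + A)²)*(1/59 + A) = (1/59 + A)*(A + (-4 + A)²))
(-124039 - 136739)*(w + I(244)) = (-124039 - 136739)*(144809 + (16/59 + 244³ - 412/59*244² + (937/59)*244)) = -260778*(144809 + (16/59 + 14526784 - 412/59*59536 + 228628/59)) = -260778*(144809 + (16/59 + 14526784 - 24528832/59 + 228628/59)) = -260778*(144809 + 832780068/59) = -260778*841323799/59 = -219398737655622/59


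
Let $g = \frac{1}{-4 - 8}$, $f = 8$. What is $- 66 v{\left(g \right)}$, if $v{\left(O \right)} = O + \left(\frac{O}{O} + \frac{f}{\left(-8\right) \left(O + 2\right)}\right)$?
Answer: $- \frac{1199}{46} \approx -26.065$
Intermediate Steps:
$g = - \frac{1}{12}$ ($g = \frac{1}{-12} = - \frac{1}{12} \approx -0.083333$)
$v{\left(O \right)} = 1 + O + \frac{8}{-16 - 8 O}$ ($v{\left(O \right)} = O + \left(\frac{O}{O} + \frac{8}{\left(-8\right) \left(O + 2\right)}\right) = O + \left(1 + \frac{8}{\left(-8\right) \left(2 + O\right)}\right) = O + \left(1 + \frac{8}{-16 - 8 O}\right) = 1 + O + \frac{8}{-16 - 8 O}$)
$- 66 v{\left(g \right)} = - 66 \frac{1 + \left(- \frac{1}{12}\right)^{2} + 3 \left(- \frac{1}{12}\right)}{2 - \frac{1}{12}} = - 66 \frac{1 + \frac{1}{144} - \frac{1}{4}}{\frac{23}{12}} = - 66 \cdot \frac{12}{23} \cdot \frac{109}{144} = \left(-66\right) \frac{109}{276} = - \frac{1199}{46}$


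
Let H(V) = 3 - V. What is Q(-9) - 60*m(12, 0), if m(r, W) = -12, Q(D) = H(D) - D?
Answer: 741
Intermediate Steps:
Q(D) = 3 - 2*D (Q(D) = (3 - D) - D = 3 - 2*D)
Q(-9) - 60*m(12, 0) = (3 - 2*(-9)) - 60*(-12) = (3 + 18) + 720 = 21 + 720 = 741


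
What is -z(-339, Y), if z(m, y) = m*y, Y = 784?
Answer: 265776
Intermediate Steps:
-z(-339, Y) = -(-339)*784 = -1*(-265776) = 265776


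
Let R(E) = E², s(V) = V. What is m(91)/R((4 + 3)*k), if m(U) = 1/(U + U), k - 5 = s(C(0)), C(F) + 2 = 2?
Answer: 1/222950 ≈ 4.4853e-6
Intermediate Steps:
C(F) = 0 (C(F) = -2 + 2 = 0)
k = 5 (k = 5 + 0 = 5)
m(U) = 1/(2*U)
m(91)/R((4 + 3)*k) = ((½)/91)/(((4 + 3)*5)²) = ((½)*(1/91))/((7*5)²) = 1/(182*(35²)) = (1/182)/1225 = (1/182)*(1/1225) = 1/222950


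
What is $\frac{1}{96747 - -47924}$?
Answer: $\frac{1}{144671} \approx 6.9122 \cdot 10^{-6}$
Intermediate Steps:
$\frac{1}{96747 - -47924} = \frac{1}{96747 + \left(-226003 + 273927\right)} = \frac{1}{96747 + 47924} = \frac{1}{144671}$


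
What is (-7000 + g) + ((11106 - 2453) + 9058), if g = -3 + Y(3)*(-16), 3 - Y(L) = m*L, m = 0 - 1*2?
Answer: 10564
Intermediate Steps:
m = -2 (m = 0 - 2 = -2)
Y(L) = 3 + 2*L (Y(L) = 3 - (-2)*L = 3 + 2*L)
g = -147 (g = -3 + (3 + 2*3)*(-16) = -3 + (3 + 6)*(-16) = -3 + 9*(-16) = -3 - 144 = -147)
(-7000 + g) + ((11106 - 2453) + 9058) = (-7000 - 147) + ((11106 - 2453) + 9058) = -7147 + (8653 + 9058) = -7147 + 17711 = 10564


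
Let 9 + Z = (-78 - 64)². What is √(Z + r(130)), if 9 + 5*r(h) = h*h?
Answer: 3*√65370/5 ≈ 153.41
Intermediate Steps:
r(h) = -9/5 + h²/5 (r(h) = -9/5 + (h*h)/5 = -9/5 + h²/5)
Z = 20155 (Z = -9 + (-78 - 64)² = -9 + (-142)² = -9 + 20164 = 20155)
√(Z + r(130)) = √(20155 + (-9/5 + (⅕)*130²)) = √(20155 + (-9/5 + (⅕)*16900)) = √(20155 + (-9/5 + 3380)) = √(20155 + 16891/5) = √(117666/5) = 3*√65370/5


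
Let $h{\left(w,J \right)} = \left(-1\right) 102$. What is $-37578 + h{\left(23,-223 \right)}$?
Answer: $-37680$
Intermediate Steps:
$h{\left(w,J \right)} = -102$
$-37578 + h{\left(23,-223 \right)} = -37578 - 102 = -37680$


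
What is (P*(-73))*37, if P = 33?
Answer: -89133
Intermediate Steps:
(P*(-73))*37 = (33*(-73))*37 = -2409*37 = -89133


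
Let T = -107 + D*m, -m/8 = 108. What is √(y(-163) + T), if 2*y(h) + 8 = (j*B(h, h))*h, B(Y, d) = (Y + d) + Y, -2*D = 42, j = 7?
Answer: 199*√30/2 ≈ 544.98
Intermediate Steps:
m = -864 (m = -8*108 = -864)
D = -21 (D = -½*42 = -21)
B(Y, d) = d + 2*Y
T = 18037 (T = -107 - 21*(-864) = -107 + 18144 = 18037)
y(h) = -4 + 21*h²/2 (y(h) = -4 + ((7*(h + 2*h))*h)/2 = -4 + ((7*(3*h))*h)/2 = -4 + ((21*h)*h)/2 = -4 + (21*h²)/2 = -4 + 21*h²/2)
√(y(-163) + T) = √((-4 + (21/2)*(-163)²) + 18037) = √((-4 + (21/2)*26569) + 18037) = √((-4 + 557949/2) + 18037) = √(557941/2 + 18037) = √(594015/2) = 199*√30/2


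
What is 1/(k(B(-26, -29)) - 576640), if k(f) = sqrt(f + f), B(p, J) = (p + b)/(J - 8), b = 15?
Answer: -10667840/6151503257589 - sqrt(814)/12303006515178 ≈ -1.7342e-6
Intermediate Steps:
B(p, J) = (15 + p)/(-8 + J) (B(p, J) = (p + 15)/(J - 8) = (15 + p)/(-8 + J))
k(f) = sqrt(2)*sqrt(f) (k(f) = sqrt(2*f) = sqrt(2)*sqrt(f))
1/(k(B(-26, -29)) - 576640) = 1/(sqrt(2)*sqrt((15 - 26)/(-8 - 29)) - 576640) = 1/(sqrt(2)*sqrt(-11/(-37)) - 576640) = 1/(sqrt(2)*sqrt(-1/37*(-11)) - 576640) = 1/(sqrt(2)*sqrt(11/37) - 576640) = 1/(sqrt(2)*(sqrt(407)/37) - 576640) = 1/(sqrt(814)/37 - 576640) = 1/(-576640 + sqrt(814)/37)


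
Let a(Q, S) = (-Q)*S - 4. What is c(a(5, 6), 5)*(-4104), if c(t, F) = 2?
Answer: -8208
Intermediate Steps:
a(Q, S) = -4 - Q*S (a(Q, S) = -Q*S - 4 = -4 - Q*S)
c(a(5, 6), 5)*(-4104) = 2*(-4104) = -8208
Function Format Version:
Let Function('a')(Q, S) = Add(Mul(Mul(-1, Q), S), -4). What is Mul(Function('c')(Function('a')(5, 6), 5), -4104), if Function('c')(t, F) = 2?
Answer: -8208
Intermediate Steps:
Function('a')(Q, S) = Add(-4, Mul(-1, Q, S)) (Function('a')(Q, S) = Add(Mul(-1, Q, S), -4) = Add(-4, Mul(-1, Q, S)))
Mul(Function('c')(Function('a')(5, 6), 5), -4104) = Mul(2, -4104) = -8208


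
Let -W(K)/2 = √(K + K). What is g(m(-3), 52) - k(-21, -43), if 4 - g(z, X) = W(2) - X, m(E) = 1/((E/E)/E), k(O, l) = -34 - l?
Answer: 51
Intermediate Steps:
W(K) = -2*√2*√K (W(K) = -2*√(K + K) = -2*√2*√K)
m(E) = E (m(E) = 1/(1/E) = E)
g(z, X) = 8 + X (g(z, X) = 4 - (-2*√2*√2 - X) = 4 - (-4 - X) = 4 + (4 + X) = 8 + X)
g(m(-3), 52) - k(-21, -43) = (8 + 52) - (-34 - 1*(-43)) = 60 - (-34 + 43) = 60 - 1*9 = 60 - 9 = 51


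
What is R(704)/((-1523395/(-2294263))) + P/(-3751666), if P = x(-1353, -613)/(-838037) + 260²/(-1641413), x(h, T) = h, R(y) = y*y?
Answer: 5868049236386848676820740889513/7861723320108124866345670 ≈ 7.4641e+5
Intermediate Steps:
R(y) = y²
P = -54430469411/1375564826281 (P = -1353/(-838037) + 260²/(-1641413) = -1353*(-1/838037) + 67600*(-1/1641413) = 1353/838037 - 67600/1641413 = -54430469411/1375564826281 ≈ -0.039570)
R(704)/((-1523395/(-2294263))) + P/(-3751666) = 704²/((-1523395/(-2294263))) - 54430469411/1375564826281/(-3751666) = 495616/((-1523395*(-1/2294263))) - 54430469411/1375564826281*(-1/3751666) = 495616/(1523395/2294263) + 54430469411/5160659789554334146 = 495616*(2294263/1523395) + 54430469411/5160659789554334146 = 1137073451008/1523395 + 54430469411/5160659789554334146 = 5868049236386848676820740889513/7861723320108124866345670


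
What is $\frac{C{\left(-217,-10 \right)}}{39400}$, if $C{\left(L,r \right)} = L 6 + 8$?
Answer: $- \frac{647}{19700} \approx -0.032843$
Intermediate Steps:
$C{\left(L,r \right)} = 8 + 6 L$ ($C{\left(L,r \right)} = 6 L + 8 = 8 + 6 L$)
$\frac{C{\left(-217,-10 \right)}}{39400} = \frac{8 + 6 \left(-217\right)}{39400} = \left(8 - 1302\right) \frac{1}{39400} = \left(-1294\right) \frac{1}{39400} = - \frac{647}{19700}$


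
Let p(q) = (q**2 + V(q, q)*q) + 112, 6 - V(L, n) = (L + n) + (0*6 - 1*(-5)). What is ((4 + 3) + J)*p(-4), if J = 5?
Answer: 1104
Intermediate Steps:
V(L, n) = 1 - L - n (V(L, n) = 6 - ((L + n) + (0*6 - 1*(-5))) = 6 - ((L + n) + (0 + 5)) = 6 - ((L + n) + 5) = 6 - (5 + L + n) = 6 + (-5 - L - n) = 1 - L - n)
p(q) = 112 + q**2 + q*(1 - 2*q) (p(q) = (q**2 + (1 - q - q)*q) + 112 = (q**2 + (1 - 2*q)*q) + 112 = (q**2 + q*(1 - 2*q)) + 112 = 112 + q**2 + q*(1 - 2*q))
((4 + 3) + J)*p(-4) = ((4 + 3) + 5)*(112 - 4 - 1*(-4)**2) = (7 + 5)*(112 - 4 - 1*16) = 12*(112 - 4 - 16) = 12*92 = 1104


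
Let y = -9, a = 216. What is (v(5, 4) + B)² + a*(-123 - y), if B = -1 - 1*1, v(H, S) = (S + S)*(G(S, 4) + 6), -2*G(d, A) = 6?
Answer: -24140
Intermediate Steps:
G(d, A) = -3 (G(d, A) = -½*6 = -3)
v(H, S) = 6*S (v(H, S) = (S + S)*(-3 + 6) = (2*S)*3 = 6*S)
B = -2 (B = -1 - 1 = -2)
(v(5, 4) + B)² + a*(-123 - y) = (6*4 - 2)² + 216*(-123 - 1*(-9)) = (24 - 2)² + 216*(-123 + 9) = 22² + 216*(-114) = 484 - 24624 = -24140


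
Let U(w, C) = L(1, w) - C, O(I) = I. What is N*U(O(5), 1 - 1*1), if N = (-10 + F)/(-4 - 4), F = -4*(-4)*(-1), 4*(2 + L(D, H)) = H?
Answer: -39/16 ≈ -2.4375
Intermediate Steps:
L(D, H) = -2 + H/4
F = -16 (F = 16*(-1) = -16)
U(w, C) = -2 - C + w/4 (U(w, C) = (-2 + w/4) - C = -2 - C + w/4)
N = 13/4 (N = (-10 - 16)/(-4 - 4) = -26/(-8) = -26*(-⅛) = 13/4 ≈ 3.2500)
N*U(O(5), 1 - 1*1) = 13*(-2 - (1 - 1*1) + (¼)*5)/4 = 13*(-2 - (1 - 1) + 5/4)/4 = 13*(-2 - 1*0 + 5/4)/4 = 13*(-2 + 0 + 5/4)/4 = (13/4)*(-¾) = -39/16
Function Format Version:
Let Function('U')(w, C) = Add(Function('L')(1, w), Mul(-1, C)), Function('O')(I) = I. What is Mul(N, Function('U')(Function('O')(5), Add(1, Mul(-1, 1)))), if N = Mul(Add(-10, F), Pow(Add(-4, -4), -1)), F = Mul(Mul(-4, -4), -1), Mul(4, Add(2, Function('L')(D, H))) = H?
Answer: Rational(-39, 16) ≈ -2.4375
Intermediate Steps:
Function('L')(D, H) = Add(-2, Mul(Rational(1, 4), H))
F = -16 (F = Mul(16, -1) = -16)
Function('U')(w, C) = Add(-2, Mul(-1, C), Mul(Rational(1, 4), w)) (Function('U')(w, C) = Add(Add(-2, Mul(Rational(1, 4), w)), Mul(-1, C)) = Add(-2, Mul(-1, C), Mul(Rational(1, 4), w)))
N = Rational(13, 4) (N = Mul(Add(-10, -16), Pow(Add(-4, -4), -1)) = Mul(-26, Pow(-8, -1)) = Mul(-26, Rational(-1, 8)) = Rational(13, 4) ≈ 3.2500)
Mul(N, Function('U')(Function('O')(5), Add(1, Mul(-1, 1)))) = Mul(Rational(13, 4), Add(-2, Mul(-1, Add(1, Mul(-1, 1))), Mul(Rational(1, 4), 5))) = Mul(Rational(13, 4), Add(-2, Mul(-1, Add(1, -1)), Rational(5, 4))) = Mul(Rational(13, 4), Add(-2, Mul(-1, 0), Rational(5, 4))) = Mul(Rational(13, 4), Add(-2, 0, Rational(5, 4))) = Mul(Rational(13, 4), Rational(-3, 4)) = Rational(-39, 16)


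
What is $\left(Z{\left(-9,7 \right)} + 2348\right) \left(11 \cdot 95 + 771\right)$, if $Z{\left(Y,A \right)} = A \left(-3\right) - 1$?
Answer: $4224016$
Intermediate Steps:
$Z{\left(Y,A \right)} = -1 - 3 A$ ($Z{\left(Y,A \right)} = - 3 A - 1 = -1 - 3 A$)
$\left(Z{\left(-9,7 \right)} + 2348\right) \left(11 \cdot 95 + 771\right) = \left(\left(-1 - 21\right) + 2348\right) \left(11 \cdot 95 + 771\right) = \left(\left(-1 - 21\right) + 2348\right) \left(1045 + 771\right) = \left(-22 + 2348\right) 1816 = 2326 \cdot 1816 = 4224016$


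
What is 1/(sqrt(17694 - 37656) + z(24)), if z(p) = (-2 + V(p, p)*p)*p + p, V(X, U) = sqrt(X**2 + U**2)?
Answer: 1/(3*(-8 + 4608*sqrt(2) + I*sqrt(2218))) ≈ 5.1211e-5 - 3.7055e-7*I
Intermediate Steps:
V(X, U) = sqrt(U**2 + X**2)
z(p) = p + p*(-2 + p*sqrt(2)*sqrt(p**2)) (z(p) = (-2 + sqrt(p**2 + p**2)*p)*p + p = (-2 + sqrt(2*p**2)*p)*p + p = (-2 + (sqrt(2)*sqrt(p**2))*p)*p + p = (-2 + p*sqrt(2)*sqrt(p**2))*p + p = p*(-2 + p*sqrt(2)*sqrt(p**2)) + p = p + p*(-2 + p*sqrt(2)*sqrt(p**2)))
1/(sqrt(17694 - 37656) + z(24)) = 1/(sqrt(17694 - 37656) + 24*(-1 + 24*sqrt(2)*sqrt(24**2))) = 1/(sqrt(-19962) + 24*(-1 + 24*sqrt(2)*sqrt(576))) = 1/(3*I*sqrt(2218) + 24*(-1 + 24*sqrt(2)*24)) = 1/(3*I*sqrt(2218) + 24*(-1 + 576*sqrt(2))) = 1/(3*I*sqrt(2218) + (-24 + 13824*sqrt(2))) = 1/(-24 + 13824*sqrt(2) + 3*I*sqrt(2218))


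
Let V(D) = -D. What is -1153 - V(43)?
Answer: -1110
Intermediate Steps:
-1153 - V(43) = -1153 - (-1)*43 = -1153 - 1*(-43) = -1153 + 43 = -1110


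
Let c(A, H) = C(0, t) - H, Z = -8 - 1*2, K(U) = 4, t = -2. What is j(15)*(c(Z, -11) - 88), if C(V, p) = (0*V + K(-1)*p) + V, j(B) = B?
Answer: -1275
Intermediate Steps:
C(V, p) = V + 4*p (C(V, p) = (0*V + 4*p) + V = (0 + 4*p) + V = 4*p + V = V + 4*p)
Z = -10 (Z = -8 - 2 = -10)
c(A, H) = -8 - H (c(A, H) = (0 + 4*(-2)) - H = (0 - 8) - H = -8 - H)
j(15)*(c(Z, -11) - 88) = 15*((-8 - 1*(-11)) - 88) = 15*((-8 + 11) - 88) = 15*(3 - 88) = 15*(-85) = -1275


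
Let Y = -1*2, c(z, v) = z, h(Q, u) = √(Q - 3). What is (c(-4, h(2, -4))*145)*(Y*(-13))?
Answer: -15080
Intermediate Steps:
h(Q, u) = √(-3 + Q)
Y = -2
(c(-4, h(2, -4))*145)*(Y*(-13)) = (-4*145)*(-2*(-13)) = -580*26 = -15080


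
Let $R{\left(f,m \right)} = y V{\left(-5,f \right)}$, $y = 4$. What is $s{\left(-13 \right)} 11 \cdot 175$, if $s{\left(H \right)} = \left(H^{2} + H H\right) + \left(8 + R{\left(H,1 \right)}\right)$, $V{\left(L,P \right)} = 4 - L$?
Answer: $735350$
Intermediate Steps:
$R{\left(f,m \right)} = 36$ ($R{\left(f,m \right)} = 4 \left(4 - -5\right) = 4 \left(4 + 5\right) = 4 \cdot 9 = 36$)
$s{\left(H \right)} = 44 + 2 H^{2}$ ($s{\left(H \right)} = \left(H^{2} + H H\right) + \left(8 + 36\right) = \left(H^{2} + H^{2}\right) + 44 = 2 H^{2} + 44 = 44 + 2 H^{2}$)
$s{\left(-13 \right)} 11 \cdot 175 = \left(44 + 2 \left(-13\right)^{2}\right) 11 \cdot 175 = \left(44 + 2 \cdot 169\right) 11 \cdot 175 = \left(44 + 338\right) 11 \cdot 175 = 382 \cdot 11 \cdot 175 = 4202 \cdot 175 = 735350$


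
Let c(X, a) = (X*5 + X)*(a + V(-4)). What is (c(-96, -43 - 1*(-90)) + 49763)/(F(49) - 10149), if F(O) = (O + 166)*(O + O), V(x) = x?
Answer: 24995/10921 ≈ 2.2887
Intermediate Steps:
F(O) = 2*O*(166 + O) (F(O) = (166 + O)*(2*O) = 2*O*(166 + O))
c(X, a) = 6*X*(-4 + a) (c(X, a) = (X*5 + X)*(a - 4) = (5*X + X)*(-4 + a) = (6*X)*(-4 + a) = 6*X*(-4 + a))
(c(-96, -43 - 1*(-90)) + 49763)/(F(49) - 10149) = (6*(-96)*(-4 + (-43 - 1*(-90))) + 49763)/(2*49*(166 + 49) - 10149) = (6*(-96)*(-4 + (-43 + 90)) + 49763)/(2*49*215 - 10149) = (6*(-96)*(-4 + 47) + 49763)/(21070 - 10149) = (6*(-96)*43 + 49763)/10921 = (-24768 + 49763)*(1/10921) = 24995*(1/10921) = 24995/10921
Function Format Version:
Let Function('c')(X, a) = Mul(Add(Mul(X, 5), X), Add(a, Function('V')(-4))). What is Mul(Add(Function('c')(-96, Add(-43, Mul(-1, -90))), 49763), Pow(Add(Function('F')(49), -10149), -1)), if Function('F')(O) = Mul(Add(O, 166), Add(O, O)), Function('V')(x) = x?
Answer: Rational(24995, 10921) ≈ 2.2887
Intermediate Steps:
Function('F')(O) = Mul(2, O, Add(166, O)) (Function('F')(O) = Mul(Add(166, O), Mul(2, O)) = Mul(2, O, Add(166, O)))
Function('c')(X, a) = Mul(6, X, Add(-4, a)) (Function('c')(X, a) = Mul(Add(Mul(X, 5), X), Add(a, -4)) = Mul(Add(Mul(5, X), X), Add(-4, a)) = Mul(Mul(6, X), Add(-4, a)) = Mul(6, X, Add(-4, a)))
Mul(Add(Function('c')(-96, Add(-43, Mul(-1, -90))), 49763), Pow(Add(Function('F')(49), -10149), -1)) = Mul(Add(Mul(6, -96, Add(-4, Add(-43, Mul(-1, -90)))), 49763), Pow(Add(Mul(2, 49, Add(166, 49)), -10149), -1)) = Mul(Add(Mul(6, -96, Add(-4, Add(-43, 90))), 49763), Pow(Add(Mul(2, 49, 215), -10149), -1)) = Mul(Add(Mul(6, -96, Add(-4, 47)), 49763), Pow(Add(21070, -10149), -1)) = Mul(Add(Mul(6, -96, 43), 49763), Pow(10921, -1)) = Mul(Add(-24768, 49763), Rational(1, 10921)) = Mul(24995, Rational(1, 10921)) = Rational(24995, 10921)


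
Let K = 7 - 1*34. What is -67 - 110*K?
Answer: 2903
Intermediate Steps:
K = -27 (K = 7 - 34 = -27)
-67 - 110*K = -67 - 110*(-27) = -67 + 2970 = 2903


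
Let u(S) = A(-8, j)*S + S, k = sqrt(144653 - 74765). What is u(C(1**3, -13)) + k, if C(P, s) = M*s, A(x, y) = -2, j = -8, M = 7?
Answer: 91 + 16*sqrt(273) ≈ 355.36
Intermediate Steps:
C(P, s) = 7*s
k = 16*sqrt(273) (k = sqrt(69888) = 16*sqrt(273) ≈ 264.36)
u(S) = -S (u(S) = -2*S + S = -S)
u(C(1**3, -13)) + k = -7*(-13) + 16*sqrt(273) = -1*(-91) + 16*sqrt(273) = 91 + 16*sqrt(273)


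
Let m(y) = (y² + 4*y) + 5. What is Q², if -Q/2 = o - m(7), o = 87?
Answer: 100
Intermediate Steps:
m(y) = 5 + y² + 4*y
Q = -10 (Q = -2*(87 - (5 + 7² + 4*7)) = -2*(87 - (5 + 49 + 28)) = -2*(87 - 1*82) = -2*(87 - 82) = -2*5 = -10)
Q² = (-10)² = 100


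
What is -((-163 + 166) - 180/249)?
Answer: -189/83 ≈ -2.2771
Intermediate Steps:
-((-163 + 166) - 180/249) = -(3 - 180*1/249) = -(3 - 60/83) = -1*189/83 = -189/83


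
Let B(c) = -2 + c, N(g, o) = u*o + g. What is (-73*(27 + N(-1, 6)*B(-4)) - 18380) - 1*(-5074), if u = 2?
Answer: -10459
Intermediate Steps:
N(g, o) = g + 2*o (N(g, o) = 2*o + g = g + 2*o)
(-73*(27 + N(-1, 6)*B(-4)) - 18380) - 1*(-5074) = (-73*(27 + (-1 + 2*6)*(-2 - 4)) - 18380) - 1*(-5074) = (-73*(27 + (-1 + 12)*(-6)) - 18380) + 5074 = (-73*(27 + 11*(-6)) - 18380) + 5074 = (-73*(27 - 66) - 18380) + 5074 = (-73*(-39) - 18380) + 5074 = (2847 - 18380) + 5074 = -15533 + 5074 = -10459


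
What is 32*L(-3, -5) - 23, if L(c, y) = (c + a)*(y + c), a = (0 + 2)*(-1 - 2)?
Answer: 2281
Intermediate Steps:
a = -6 (a = 2*(-3) = -6)
L(c, y) = (-6 + c)*(c + y) (L(c, y) = (c - 6)*(y + c) = (-6 + c)*(c + y))
32*L(-3, -5) - 23 = 32*((-3)² - 6*(-3) - 6*(-5) - 3*(-5)) - 23 = 32*(9 + 18 + 30 + 15) - 23 = 32*72 - 23 = 2304 - 23 = 2281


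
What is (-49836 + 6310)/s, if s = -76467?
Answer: 43526/76467 ≈ 0.56921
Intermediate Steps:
(-49836 + 6310)/s = (-49836 + 6310)/(-76467) = -43526*(-1/76467) = 43526/76467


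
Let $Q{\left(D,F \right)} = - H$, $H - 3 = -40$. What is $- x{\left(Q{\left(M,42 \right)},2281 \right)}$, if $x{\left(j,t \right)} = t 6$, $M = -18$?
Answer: $-13686$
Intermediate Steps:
$H = -37$ ($H = 3 - 40 = -37$)
$Q{\left(D,F \right)} = 37$ ($Q{\left(D,F \right)} = \left(-1\right) \left(-37\right) = 37$)
$x{\left(j,t \right)} = 6 t$
$- x{\left(Q{\left(M,42 \right)},2281 \right)} = - 6 \cdot 2281 = \left(-1\right) 13686 = -13686$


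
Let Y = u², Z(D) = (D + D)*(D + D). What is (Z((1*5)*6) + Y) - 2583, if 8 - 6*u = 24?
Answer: 9217/9 ≈ 1024.1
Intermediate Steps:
u = -8/3 (u = 4/3 - ⅙*24 = 4/3 - 4 = -8/3 ≈ -2.6667)
Z(D) = 4*D² (Z(D) = (2*D)*(2*D) = 4*D²)
Y = 64/9 (Y = (-8/3)² = 64/9 ≈ 7.1111)
(Z((1*5)*6) + Y) - 2583 = (4*((1*5)*6)² + 64/9) - 2583 = (4*(5*6)² + 64/9) - 2583 = (4*30² + 64/9) - 2583 = (4*900 + 64/9) - 2583 = (3600 + 64/9) - 2583 = 32464/9 - 2583 = 9217/9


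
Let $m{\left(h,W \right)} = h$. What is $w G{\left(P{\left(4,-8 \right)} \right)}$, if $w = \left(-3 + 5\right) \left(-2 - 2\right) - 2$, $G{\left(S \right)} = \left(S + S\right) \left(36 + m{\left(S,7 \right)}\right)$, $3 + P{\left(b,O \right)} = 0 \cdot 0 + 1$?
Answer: $1360$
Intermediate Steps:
$P{\left(b,O \right)} = -2$ ($P{\left(b,O \right)} = -3 + \left(0 \cdot 0 + 1\right) = -3 + \left(0 + 1\right) = -3 + 1 = -2$)
$G{\left(S \right)} = 2 S \left(36 + S\right)$ ($G{\left(S \right)} = \left(S + S\right) \left(36 + S\right) = 2 S \left(36 + S\right)$)
$w = -10$ ($w = 2 \left(-4\right) - 2 = -8 - 2 = -10$)
$w G{\left(P{\left(4,-8 \right)} \right)} = - 10 \cdot 2 \left(-2\right) \left(36 - 2\right) = - 10 \cdot 2 \left(-2\right) 34 = \left(-10\right) \left(-136\right) = 1360$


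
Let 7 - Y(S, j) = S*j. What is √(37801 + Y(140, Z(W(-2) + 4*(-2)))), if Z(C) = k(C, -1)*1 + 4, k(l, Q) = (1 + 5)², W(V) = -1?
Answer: 4*√2013 ≈ 179.47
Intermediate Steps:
k(l, Q) = 36 (k(l, Q) = 6² = 36)
Z(C) = 40 (Z(C) = 36*1 + 4 = 36 + 4 = 40)
Y(S, j) = 7 - S*j
√(37801 + Y(140, Z(W(-2) + 4*(-2)))) = √(37801 + (7 - 1*140*40)) = √(37801 + (7 - 5600)) = √(37801 - 5593) = √32208 = 4*√2013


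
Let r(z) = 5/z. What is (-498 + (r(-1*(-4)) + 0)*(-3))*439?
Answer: -881073/4 ≈ -2.2027e+5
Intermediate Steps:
(-498 + (r(-1*(-4)) + 0)*(-3))*439 = (-498 + (5/((-1*(-4))) + 0)*(-3))*439 = (-498 + (5/4 + 0)*(-3))*439 = (-498 + (5/4)*(-3))*439 = (-498 - 15/4)*439 = -2007/4*439 = -881073/4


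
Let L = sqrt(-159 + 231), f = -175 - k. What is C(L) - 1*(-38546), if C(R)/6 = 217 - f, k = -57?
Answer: 40556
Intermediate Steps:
f = -118 (f = -175 - 1*(-57) = -175 + 57 = -118)
L = 6*sqrt(2) (L = sqrt(72) = 6*sqrt(2) ≈ 8.4853)
C(R) = 2010 (C(R) = 6*(217 - 1*(-118)) = 6*(217 + 118) = 6*335 = 2010)
C(L) - 1*(-38546) = 2010 - 1*(-38546) = 2010 + 38546 = 40556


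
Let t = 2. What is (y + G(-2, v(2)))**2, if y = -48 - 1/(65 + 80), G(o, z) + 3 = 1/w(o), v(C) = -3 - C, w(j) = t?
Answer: 214534609/84100 ≈ 2550.9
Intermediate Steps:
w(j) = 2
G(o, z) = -5/2 (G(o, z) = -3 + 1/2 = -5/2)
y = -6961/145 (y = -48 - 1/145 = -6961/145 ≈ -48.007)
(y + G(-2, v(2)))**2 = (-6961/145 - 5/2)**2 = (-14647/290)**2 = 214534609/84100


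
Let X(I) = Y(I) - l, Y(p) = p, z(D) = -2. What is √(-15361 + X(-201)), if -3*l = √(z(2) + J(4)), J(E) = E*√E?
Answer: √(-140058 + 3*√6)/3 ≈ 124.74*I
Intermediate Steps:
J(E) = E^(3/2)
l = -√6/3 (l = -√(-2 + 4^(3/2))/3 = -√(-2 + 8)/3 = -√6/3 ≈ -0.81650)
X(I) = I + √6/3 (X(I) = I - (-1)*√6/3 = I + √6/3)
√(-15361 + X(-201)) = √(-15361 + (-201 + √6/3)) = √(-15562 + √6/3)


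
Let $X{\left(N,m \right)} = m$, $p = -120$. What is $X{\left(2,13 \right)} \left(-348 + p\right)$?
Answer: $-6084$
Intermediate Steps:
$X{\left(2,13 \right)} \left(-348 + p\right) = 13 \left(-348 - 120\right) = 13 \left(-468\right) = -6084$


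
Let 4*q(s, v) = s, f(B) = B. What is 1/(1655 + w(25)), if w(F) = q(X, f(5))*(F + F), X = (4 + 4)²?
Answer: 1/2455 ≈ 0.00040733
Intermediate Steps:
X = 64 (X = 8² = 64)
q(s, v) = s/4
w(F) = 32*F (w(F) = ((¼)*64)*(F + F) = 16*(2*F) = 32*F)
1/(1655 + w(25)) = 1/(1655 + 32*25) = 1/(1655 + 800) = 1/2455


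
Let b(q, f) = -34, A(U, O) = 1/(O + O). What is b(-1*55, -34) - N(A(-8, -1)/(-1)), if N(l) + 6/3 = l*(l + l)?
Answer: -65/2 ≈ -32.500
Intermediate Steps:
A(U, O) = 1/(2*O)
N(l) = -2 + 2*l² (N(l) = -2 + l*(l + l) = -2 + l*(2*l) = -2 + 2*l²)
b(-1*55, -34) - N(A(-8, -1)/(-1)) = -34 - (-2 + 2*(((½)/(-1))/(-1))²) = -34 - (-2 + 2*(((½)*(-1))*(-1))²) = -34 - (-2 + 2*(-½*(-1))²) = -34 - (-2 + 2*(½)²) = -34 - (-2 + 2*(¼)) = -34 - (-2 + ½) = -34 - 1*(-3/2) = -34 + 3/2 = -65/2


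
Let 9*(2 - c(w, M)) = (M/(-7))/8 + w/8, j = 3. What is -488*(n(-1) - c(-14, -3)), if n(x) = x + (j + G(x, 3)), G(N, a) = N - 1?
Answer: 67283/63 ≈ 1068.0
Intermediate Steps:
G(N, a) = -1 + N
c(w, M) = 2 - w/72 + M/504 (c(w, M) = 2 - ((M/(-7))/8 + w/8)/9 = 2 - ((M*(-1/7))*(1/8) + w*(1/8))/9 = 2 - (-M/7*(1/8) + w/8)/9 = 2 - (-M/56 + w/8)/9 = 2 + (-w/72 + M/504) = 2 - w/72 + M/504)
n(x) = 2 + 2*x (n(x) = x + (3 + (-1 + x)) = x + (2 + x) = 2 + 2*x)
-488*(n(-1) - c(-14, -3)) = -488*((2 + 2*(-1)) - (2 - 1/72*(-14) + (1/504)*(-3))) = -488*((2 - 2) - (2 + 7/36 - 1/168)) = -488*(0 - 1*1103/504) = -488*(0 - 1103/504) = -488*(-1103/504) = 67283/63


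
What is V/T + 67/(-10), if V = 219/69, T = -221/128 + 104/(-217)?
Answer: -114692009/14091870 ≈ -8.1389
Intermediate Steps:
T = -61269/27776 (T = -221*1/128 + 104*(-1/217) = -221/128 - 104/217 = -61269/27776 ≈ -2.2058)
V = 73/23 (V = 219*(1/69) = 73/23 ≈ 3.1739)
V/T + 67/(-10) = 73/(23*(-61269/27776)) + 67/(-10) = (73/23)*(-27776/61269) + 67*(-⅒) = -2027648/1409187 - 67/10 = -114692009/14091870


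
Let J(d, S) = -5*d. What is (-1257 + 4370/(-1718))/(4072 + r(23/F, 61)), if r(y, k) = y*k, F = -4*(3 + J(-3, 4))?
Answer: -11128608/35805697 ≈ -0.31081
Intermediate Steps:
F = -72 (F = -4*(3 - 5*(-3)) = -4*(3 + 15) = -4*18 = -72)
r(y, k) = k*y
(-1257 + 4370/(-1718))/(4072 + r(23/F, 61)) = (-1257 + 4370/(-1718))/(4072 + 61*(23/(-72))) = (-1257 + 4370*(-1/1718))/(4072 + 61*(23*(-1/72))) = (-1257 - 2185/859)/(4072 + 61*(-23/72)) = -1081948/(859*(4072 - 1403/72)) = -1081948/(859*291781/72) = -1081948/859*72/291781 = -11128608/35805697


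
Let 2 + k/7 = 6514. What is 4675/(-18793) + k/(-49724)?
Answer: -272279953/233615783 ≈ -1.1655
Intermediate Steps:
k = 45584 (k = -14 + 7*6514 = -14 + 45598 = 45584)
4675/(-18793) + k/(-49724) = 4675/(-18793) + 45584/(-49724) = 4675*(-1/18793) + 45584*(-1/49724) = -4675/18793 - 11396/12431 = -272279953/233615783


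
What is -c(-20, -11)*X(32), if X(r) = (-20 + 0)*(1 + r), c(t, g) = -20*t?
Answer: 264000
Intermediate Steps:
X(r) = -20 - 20*r (X(r) = -20*(1 + r) = -20 - 20*r)
-c(-20, -11)*X(32) = -(-20*(-20))*(-20 - 20*32) = -400*(-20 - 640) = -400*(-660) = -1*(-264000) = 264000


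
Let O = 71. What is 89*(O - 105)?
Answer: -3026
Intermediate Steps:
89*(O - 105) = 89*(71 - 105) = 89*(-34) = -3026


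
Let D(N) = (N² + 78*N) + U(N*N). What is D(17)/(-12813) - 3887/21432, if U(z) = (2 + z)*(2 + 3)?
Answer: -38533457/91536072 ≈ -0.42096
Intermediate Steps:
U(z) = 10 + 5*z (U(z) = (2 + z)*5 = 10 + 5*z)
D(N) = 10 + 6*N² + 78*N (D(N) = (N² + 78*N) + (10 + 5*(N*N)) = (N² + 78*N) + (10 + 5*N²) = 10 + 6*N² + 78*N)
D(17)/(-12813) - 3887/21432 = (10 + 6*17² + 78*17)/(-12813) - 3887/21432 = (10 + 6*289 + 1326)*(-1/12813) - 3887*1/21432 = (10 + 1734 + 1326)*(-1/12813) - 3887/21432 = 3070*(-1/12813) - 3887/21432 = -3070/12813 - 3887/21432 = -38533457/91536072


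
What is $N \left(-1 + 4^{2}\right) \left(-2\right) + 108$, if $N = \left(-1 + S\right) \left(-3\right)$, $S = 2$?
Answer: $198$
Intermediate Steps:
$N = -3$ ($N = \left(-1 + 2\right) \left(-3\right) = 1 \left(-3\right) = -3$)
$N \left(-1 + 4^{2}\right) \left(-2\right) + 108 = - 3 \left(-1 + 4^{2}\right) \left(-2\right) + 108 = - 3 \left(-1 + 16\right) \left(-2\right) + 108 = \left(-3\right) 15 \left(-2\right) + 108 = \left(-45\right) \left(-2\right) + 108 = 90 + 108 = 198$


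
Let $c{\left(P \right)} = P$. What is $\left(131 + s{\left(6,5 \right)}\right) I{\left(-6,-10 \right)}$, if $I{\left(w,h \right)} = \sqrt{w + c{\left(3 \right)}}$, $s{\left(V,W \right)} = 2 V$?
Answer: $143 i \sqrt{3} \approx 247.68 i$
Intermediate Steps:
$I{\left(w,h \right)} = \sqrt{3 + w}$ ($I{\left(w,h \right)} = \sqrt{w + 3} = \sqrt{3 + w}$)
$\left(131 + s{\left(6,5 \right)}\right) I{\left(-6,-10 \right)} = \left(131 + 2 \cdot 6\right) \sqrt{3 - 6} = \left(131 + 12\right) \sqrt{-3} = 143 i \sqrt{3}$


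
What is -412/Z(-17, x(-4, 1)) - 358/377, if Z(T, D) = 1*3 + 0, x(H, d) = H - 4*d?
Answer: -156398/1131 ≈ -138.28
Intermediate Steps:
Z(T, D) = 3 (Z(T, D) = 3 + 0 = 3)
-412/Z(-17, x(-4, 1)) - 358/377 = -412/3 - 358/377 = -156398/1131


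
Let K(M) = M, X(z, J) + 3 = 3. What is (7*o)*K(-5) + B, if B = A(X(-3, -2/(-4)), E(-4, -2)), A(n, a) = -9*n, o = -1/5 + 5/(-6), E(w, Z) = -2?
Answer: 217/6 ≈ 36.167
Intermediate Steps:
X(z, J) = 0 (X(z, J) = -3 + 3 = 0)
o = -31/30 (o = -1*1/5 + 5*(-1/6) = -1/5 - 5/6 = -31/30 ≈ -1.0333)
B = 0 (B = -9*0 = 0)
(7*o)*K(-5) + B = (7*(-31/30))*(-5) + 0 = -217/30*(-5) + 0 = 217/6 + 0 = 217/6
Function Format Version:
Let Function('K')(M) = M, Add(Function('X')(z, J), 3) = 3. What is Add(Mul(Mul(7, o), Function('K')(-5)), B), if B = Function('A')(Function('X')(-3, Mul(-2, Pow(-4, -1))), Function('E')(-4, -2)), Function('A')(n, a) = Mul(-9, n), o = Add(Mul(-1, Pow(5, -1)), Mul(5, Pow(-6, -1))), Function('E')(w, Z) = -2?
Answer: Rational(217, 6) ≈ 36.167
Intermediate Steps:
Function('X')(z, J) = 0 (Function('X')(z, J) = Add(-3, 3) = 0)
o = Rational(-31, 30) (o = Add(Mul(-1, Rational(1, 5)), Mul(5, Rational(-1, 6))) = Add(Rational(-1, 5), Rational(-5, 6)) = Rational(-31, 30) ≈ -1.0333)
B = 0 (B = Mul(-9, 0) = 0)
Add(Mul(Mul(7, o), Function('K')(-5)), B) = Add(Mul(Mul(7, Rational(-31, 30)), -5), 0) = Add(Mul(Rational(-217, 30), -5), 0) = Add(Rational(217, 6), 0) = Rational(217, 6)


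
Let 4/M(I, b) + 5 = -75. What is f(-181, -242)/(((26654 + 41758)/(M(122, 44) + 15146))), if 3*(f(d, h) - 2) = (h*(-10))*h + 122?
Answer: -7390112897/171030 ≈ -43209.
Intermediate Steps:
M(I, b) = -1/20 (M(I, b) = 4/(-5 - 75) = 4/(-80) = 4*(-1/80) = -1/20)
f(d, h) = 128/3 - 10*h**2/3 (f(d, h) = 2 + ((h*(-10))*h + 122)/3 = 2 + ((-10*h)*h + 122)/3 = 2 + (-10*h**2 + 122)/3 = 2 + (122 - 10*h**2)/3 = 2 + (122/3 - 10*h**2/3) = 128/3 - 10*h**2/3)
f(-181, -242)/(((26654 + 41758)/(M(122, 44) + 15146))) = (128/3 - 10/3*(-242)**2)/(((26654 + 41758)/(-1/20 + 15146))) = (128/3 - 10/3*58564)/((68412/(302919/20))) = (128/3 - 585640/3)/((68412*(20/302919))) = -585512/(3*456080/100973) = -585512/3*100973/456080 = -7390112897/171030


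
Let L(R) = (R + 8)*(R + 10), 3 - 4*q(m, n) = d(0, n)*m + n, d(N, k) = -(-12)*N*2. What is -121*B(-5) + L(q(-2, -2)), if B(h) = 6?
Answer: -9951/16 ≈ -621.94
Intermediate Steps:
d(N, k) = 24*N (d(N, k) = (12*N)*2 = 24*N)
q(m, n) = ¾ - n/4 (q(m, n) = ¾ - ((24*0)*m + n)/4 = ¾ - (0*m + n)/4 = ¾ - (0 + n)/4 = ¾ - n/4)
L(R) = (8 + R)*(10 + R)
-121*B(-5) + L(q(-2, -2)) = -121*6 + (80 + (¾ - ¼*(-2))² + 18*(¾ - ¼*(-2))) = -726 + (80 + (¾ + ½)² + 18*(¾ + ½)) = -726 + (80 + (5/4)² + 18*(5/4)) = -726 + (80 + 25/16 + 45/2) = -726 + 1665/16 = -9951/16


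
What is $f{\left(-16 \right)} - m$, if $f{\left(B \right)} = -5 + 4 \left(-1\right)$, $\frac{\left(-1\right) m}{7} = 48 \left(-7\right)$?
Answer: $-2361$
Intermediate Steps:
$m = 2352$ ($m = - 7 \cdot 48 \left(-7\right) = \left(-7\right) \left(-336\right) = 2352$)
$f{\left(B \right)} = -9$ ($f{\left(B \right)} = -5 - 4 = -9$)
$f{\left(-16 \right)} - m = -9 - 2352 = -2361$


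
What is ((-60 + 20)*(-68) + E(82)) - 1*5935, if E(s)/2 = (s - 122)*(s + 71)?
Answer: -15455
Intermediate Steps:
E(s) = 2*(-122 + s)*(71 + s) (E(s) = 2*((s - 122)*(s + 71)) = 2*((-122 + s)*(71 + s)) = 2*(-122 + s)*(71 + s))
((-60 + 20)*(-68) + E(82)) - 1*5935 = ((-60 + 20)*(-68) + (-17324 - 102*82 + 2*82²)) - 1*5935 = (-40*(-68) + (-17324 - 8364 + 2*6724)) - 5935 = (2720 + (-17324 - 8364 + 13448)) - 5935 = (2720 - 12240) - 5935 = -9520 - 5935 = -15455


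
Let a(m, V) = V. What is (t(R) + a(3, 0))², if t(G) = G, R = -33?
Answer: 1089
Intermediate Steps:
(t(R) + a(3, 0))² = (-33 + 0)² = (-33)² = 1089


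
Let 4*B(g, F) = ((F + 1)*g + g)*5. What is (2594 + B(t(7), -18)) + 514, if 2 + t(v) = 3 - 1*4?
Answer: 3168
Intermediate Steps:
t(v) = -3 (t(v) = -2 + (3 - 1*4) = -2 + (3 - 4) = -2 - 1 = -3)
B(g, F) = 5*g/4 + 5*g*(1 + F)/4 (B(g, F) = (((F + 1)*g + g)*5)/4 = (((1 + F)*g + g)*5)/4 = ((g*(1 + F) + g)*5)/4 = ((g + g*(1 + F))*5)/4 = (5*g + 5*g*(1 + F))/4 = 5*g/4 + 5*g*(1 + F)/4)
(2594 + B(t(7), -18)) + 514 = (2594 + (5/4)*(-3)*(2 - 18)) + 514 = (2594 + (5/4)*(-3)*(-16)) + 514 = (2594 + 60) + 514 = 2654 + 514 = 3168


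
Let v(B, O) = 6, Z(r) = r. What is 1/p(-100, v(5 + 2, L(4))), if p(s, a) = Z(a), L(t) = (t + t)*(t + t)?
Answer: ⅙ ≈ 0.16667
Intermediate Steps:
L(t) = 4*t² (L(t) = (2*t)*(2*t) = 4*t²)
p(s, a) = a
1/p(-100, v(5 + 2, L(4))) = 1/6 = ⅙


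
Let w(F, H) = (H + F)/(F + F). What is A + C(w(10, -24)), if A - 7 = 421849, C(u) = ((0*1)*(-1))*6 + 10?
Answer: 421866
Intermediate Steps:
w(F, H) = (F + H)/(2*F) (w(F, H) = (F + H)/((2*F)) = (F + H)*(1/(2*F)) = (F + H)/(2*F))
C(u) = 10 (C(u) = (0*(-1))*6 + 10 = 0*6 + 10 = 0 + 10 = 10)
A = 421856 (A = 7 + 421849 = 421856)
A + C(w(10, -24)) = 421856 + 10 = 421866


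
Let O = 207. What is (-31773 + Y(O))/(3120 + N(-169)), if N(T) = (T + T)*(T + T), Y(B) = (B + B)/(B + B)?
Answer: -611/2257 ≈ -0.27071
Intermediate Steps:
Y(B) = 1 (Y(B) = (2*B)/((2*B)) = (2*B)*(1/(2*B)) = 1)
N(T) = 4*T² (N(T) = (2*T)*(2*T) = 4*T²)
(-31773 + Y(O))/(3120 + N(-169)) = (-31773 + 1)/(3120 + 4*(-169)²) = -31772/(3120 + 4*28561) = -31772/(3120 + 114244) = -31772/117364 = -31772*1/117364 = -611/2257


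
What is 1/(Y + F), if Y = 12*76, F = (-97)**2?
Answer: 1/10321 ≈ 9.6890e-5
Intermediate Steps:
F = 9409
Y = 912
1/(Y + F) = 1/(912 + 9409) = 1/10321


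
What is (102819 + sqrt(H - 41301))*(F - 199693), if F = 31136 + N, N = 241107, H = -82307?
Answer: 7459518450 + 145100*I*sqrt(30902) ≈ 7.4595e+9 + 2.5507e+7*I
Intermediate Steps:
F = 272243 (F = 31136 + 241107 = 272243)
(102819 + sqrt(H - 41301))*(F - 199693) = (102819 + sqrt(-82307 - 41301))*(272243 - 199693) = (102819 + sqrt(-123608))*72550 = (102819 + 2*I*sqrt(30902))*72550 = 7459518450 + 145100*I*sqrt(30902)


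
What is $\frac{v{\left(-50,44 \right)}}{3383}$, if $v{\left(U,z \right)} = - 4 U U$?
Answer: $- \frac{10000}{3383} \approx -2.956$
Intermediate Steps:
$v{\left(U,z \right)} = - 4 U^{2}$
$\frac{v{\left(-50,44 \right)}}{3383} = \frac{\left(-4\right) \left(-50\right)^{2}}{3383} = \left(-4\right) 2500 \cdot \frac{1}{3383} = \left(-10000\right) \frac{1}{3383} = - \frac{10000}{3383}$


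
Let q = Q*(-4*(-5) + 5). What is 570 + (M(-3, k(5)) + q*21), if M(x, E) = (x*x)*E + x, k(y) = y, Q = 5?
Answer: 3237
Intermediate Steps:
M(x, E) = x + E*x**2 (M(x, E) = x**2*E + x = E*x**2 + x = x + E*x**2)
q = 125 (q = 5*(-4*(-5) + 5) = 5*(20 + 5) = 5*25 = 125)
570 + (M(-3, k(5)) + q*21) = 570 + (-3*(1 + 5*(-3)) + 125*21) = 570 + (-3*(1 - 15) + 2625) = 570 + (-3*(-14) + 2625) = 570 + (42 + 2625) = 570 + 2667 = 3237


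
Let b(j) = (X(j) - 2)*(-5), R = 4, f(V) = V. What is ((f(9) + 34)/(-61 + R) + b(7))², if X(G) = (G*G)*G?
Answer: 9453283984/3249 ≈ 2.9096e+6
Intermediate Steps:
X(G) = G³ (X(G) = G²*G = G³)
b(j) = 10 - 5*j³ (b(j) = (j³ - 2)*(-5) = (-2 + j³)*(-5) = 10 - 5*j³)
((f(9) + 34)/(-61 + R) + b(7))² = ((9 + 34)/(-61 + 4) + (10 - 5*7³))² = (43/(-57) + (10 - 5*343))² = (43*(-1/57) + (10 - 1715))² = (-43/57 - 1705)² = (-97228/57)² = 9453283984/3249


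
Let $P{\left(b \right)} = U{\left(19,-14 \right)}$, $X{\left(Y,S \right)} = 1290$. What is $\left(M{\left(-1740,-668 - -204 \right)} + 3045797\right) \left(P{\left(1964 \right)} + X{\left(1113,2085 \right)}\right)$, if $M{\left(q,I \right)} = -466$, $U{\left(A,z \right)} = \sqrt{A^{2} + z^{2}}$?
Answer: $3928476990 + 3045331 \sqrt{557} \approx 4.0004 \cdot 10^{9}$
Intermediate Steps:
$P{\left(b \right)} = \sqrt{557}$ ($P{\left(b \right)} = \sqrt{19^{2} + \left(-14\right)^{2}} = \sqrt{361 + 196} = \sqrt{557}$)
$\left(M{\left(-1740,-668 - -204 \right)} + 3045797\right) \left(P{\left(1964 \right)} + X{\left(1113,2085 \right)}\right) = \left(-466 + 3045797\right) \left(\sqrt{557} + 1290\right) = 3045331 \left(1290 + \sqrt{557}\right) = 3928476990 + 3045331 \sqrt{557}$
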